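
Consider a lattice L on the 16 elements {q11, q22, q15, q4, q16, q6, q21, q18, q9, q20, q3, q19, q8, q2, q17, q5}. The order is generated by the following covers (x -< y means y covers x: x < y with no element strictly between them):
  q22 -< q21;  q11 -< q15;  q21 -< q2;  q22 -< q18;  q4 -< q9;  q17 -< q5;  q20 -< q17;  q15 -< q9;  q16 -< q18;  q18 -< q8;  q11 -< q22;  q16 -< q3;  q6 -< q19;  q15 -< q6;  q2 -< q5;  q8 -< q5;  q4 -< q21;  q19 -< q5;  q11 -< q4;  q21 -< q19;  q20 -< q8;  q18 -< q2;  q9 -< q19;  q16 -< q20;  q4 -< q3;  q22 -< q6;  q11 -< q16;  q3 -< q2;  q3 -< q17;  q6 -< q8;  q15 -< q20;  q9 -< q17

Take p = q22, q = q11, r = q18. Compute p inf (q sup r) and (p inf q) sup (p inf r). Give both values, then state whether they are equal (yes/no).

q22; q22; yes

q sup r = q18, so p inf (q sup r) = q22 inf q18 = q22.
p inf q = q11 and p inf r = q22, so (p inf q) sup (p inf r) = q11 sup q22 = q22.
Equal: yes.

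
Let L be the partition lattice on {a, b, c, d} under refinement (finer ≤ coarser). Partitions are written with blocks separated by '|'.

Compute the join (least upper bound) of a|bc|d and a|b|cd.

The join of a|bc|d and a|b|cd merges any blocks that overlap across the partitions, giving a|bcd.

a|bcd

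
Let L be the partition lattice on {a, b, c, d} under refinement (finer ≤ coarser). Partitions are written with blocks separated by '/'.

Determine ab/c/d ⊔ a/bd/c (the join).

abd/c

Common upper bounds of {ab/c/d, a/bd/c}: abcd, abd/c.
The least among these is abd/c.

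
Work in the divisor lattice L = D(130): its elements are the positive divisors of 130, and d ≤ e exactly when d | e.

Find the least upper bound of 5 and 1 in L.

In the divisibility order, the join is the least common multiple: lcm(5, 1) = 5.

5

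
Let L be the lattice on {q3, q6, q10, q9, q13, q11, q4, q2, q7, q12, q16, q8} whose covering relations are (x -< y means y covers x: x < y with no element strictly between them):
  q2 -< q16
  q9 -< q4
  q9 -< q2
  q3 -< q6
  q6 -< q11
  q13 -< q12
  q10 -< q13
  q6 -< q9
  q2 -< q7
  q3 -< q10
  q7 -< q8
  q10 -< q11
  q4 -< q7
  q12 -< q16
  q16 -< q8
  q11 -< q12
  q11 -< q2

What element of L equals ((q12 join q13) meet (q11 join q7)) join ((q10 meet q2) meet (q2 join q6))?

q12 ∨ q13 = q12
q11 ∨ q7 = q7
q12 ∧ q7 = q11
q10 ∧ q2 = q10
q2 ∨ q6 = q2
q10 ∧ q2 = q10
q11 ∨ q10 = q11

q11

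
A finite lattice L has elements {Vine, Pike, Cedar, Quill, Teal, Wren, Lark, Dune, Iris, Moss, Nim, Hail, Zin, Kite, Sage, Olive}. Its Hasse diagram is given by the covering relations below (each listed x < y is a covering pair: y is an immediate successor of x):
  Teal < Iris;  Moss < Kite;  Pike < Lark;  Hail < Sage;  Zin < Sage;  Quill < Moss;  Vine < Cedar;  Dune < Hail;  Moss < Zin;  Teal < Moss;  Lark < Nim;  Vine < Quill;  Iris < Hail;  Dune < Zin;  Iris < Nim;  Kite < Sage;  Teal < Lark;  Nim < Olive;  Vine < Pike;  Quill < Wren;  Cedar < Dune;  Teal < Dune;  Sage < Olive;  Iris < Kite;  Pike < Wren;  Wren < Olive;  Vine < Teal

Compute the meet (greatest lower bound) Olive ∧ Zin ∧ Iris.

Teal

Common lower bounds of {Olive, Zin, Iris}: Teal, Vine.
The greatest among these is Teal.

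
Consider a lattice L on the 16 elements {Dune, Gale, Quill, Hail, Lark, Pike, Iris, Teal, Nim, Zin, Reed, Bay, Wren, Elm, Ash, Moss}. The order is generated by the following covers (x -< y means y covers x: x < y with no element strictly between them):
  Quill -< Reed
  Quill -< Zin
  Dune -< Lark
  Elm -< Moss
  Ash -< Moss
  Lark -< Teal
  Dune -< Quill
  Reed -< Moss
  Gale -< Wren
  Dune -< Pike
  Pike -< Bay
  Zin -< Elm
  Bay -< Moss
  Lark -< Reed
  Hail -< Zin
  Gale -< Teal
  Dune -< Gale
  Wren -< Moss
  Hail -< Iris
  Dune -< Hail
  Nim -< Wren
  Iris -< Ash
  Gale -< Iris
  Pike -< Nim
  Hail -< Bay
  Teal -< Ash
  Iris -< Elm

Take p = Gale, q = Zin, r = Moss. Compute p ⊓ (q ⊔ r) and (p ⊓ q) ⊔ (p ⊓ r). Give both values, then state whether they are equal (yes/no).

Gale; Gale; yes

q ⊔ r = Moss, so p ⊓ (q ⊔ r) = Gale ⊓ Moss = Gale.
p ⊓ q = Dune and p ⊓ r = Gale, so (p ⊓ q) ⊔ (p ⊓ r) = Dune ⊔ Gale = Gale.
Equal: yes.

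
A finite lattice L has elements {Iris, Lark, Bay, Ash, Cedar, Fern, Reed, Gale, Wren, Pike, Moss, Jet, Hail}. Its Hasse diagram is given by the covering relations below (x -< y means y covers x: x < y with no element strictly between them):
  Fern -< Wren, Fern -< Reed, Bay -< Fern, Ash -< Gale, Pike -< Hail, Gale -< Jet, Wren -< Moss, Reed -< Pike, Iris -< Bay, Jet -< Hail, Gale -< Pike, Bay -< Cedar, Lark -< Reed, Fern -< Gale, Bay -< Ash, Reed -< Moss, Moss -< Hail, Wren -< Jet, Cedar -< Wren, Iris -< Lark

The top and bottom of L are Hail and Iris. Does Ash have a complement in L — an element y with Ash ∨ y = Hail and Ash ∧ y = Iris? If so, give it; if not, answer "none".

none

For every candidate y, either Ash ∨ y ≠ Hail or Ash ∧ y ≠ Iris; no complement exists.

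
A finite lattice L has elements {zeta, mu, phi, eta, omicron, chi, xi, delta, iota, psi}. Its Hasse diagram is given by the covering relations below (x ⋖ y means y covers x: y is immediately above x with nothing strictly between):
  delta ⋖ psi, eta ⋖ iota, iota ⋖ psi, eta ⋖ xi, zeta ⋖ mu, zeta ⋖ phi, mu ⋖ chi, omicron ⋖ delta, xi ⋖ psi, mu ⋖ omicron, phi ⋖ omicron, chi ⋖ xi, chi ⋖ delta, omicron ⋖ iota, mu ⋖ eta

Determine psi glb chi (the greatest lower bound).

Common lower bounds of {psi, chi}: chi, mu, zeta.
The greatest among these is chi.

chi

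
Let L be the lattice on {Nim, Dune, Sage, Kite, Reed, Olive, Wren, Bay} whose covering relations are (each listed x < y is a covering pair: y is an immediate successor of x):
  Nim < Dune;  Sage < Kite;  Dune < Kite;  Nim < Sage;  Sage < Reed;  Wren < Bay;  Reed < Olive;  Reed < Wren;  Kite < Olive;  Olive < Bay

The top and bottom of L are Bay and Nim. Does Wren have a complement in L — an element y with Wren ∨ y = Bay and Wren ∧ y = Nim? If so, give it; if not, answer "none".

Need y with Wren ∨ y = Bay and Wren ∧ y = Nim.
Checking each element gives: Dune.

Dune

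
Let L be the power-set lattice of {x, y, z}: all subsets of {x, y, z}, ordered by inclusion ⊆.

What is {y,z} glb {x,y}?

{y}

Common lower bounds of {{y,z}, {x,y}}: {y}, {}.
The greatest among these is {y}.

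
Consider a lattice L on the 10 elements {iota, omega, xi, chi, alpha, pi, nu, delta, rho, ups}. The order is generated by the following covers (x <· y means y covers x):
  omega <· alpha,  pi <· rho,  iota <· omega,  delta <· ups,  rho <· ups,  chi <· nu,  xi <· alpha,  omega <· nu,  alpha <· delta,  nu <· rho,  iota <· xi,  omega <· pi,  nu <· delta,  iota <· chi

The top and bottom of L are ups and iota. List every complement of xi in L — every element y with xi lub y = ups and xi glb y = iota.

Need y with xi ∨ y = ups and xi ∧ y = iota.
Checking each element gives: pi, rho.

pi, rho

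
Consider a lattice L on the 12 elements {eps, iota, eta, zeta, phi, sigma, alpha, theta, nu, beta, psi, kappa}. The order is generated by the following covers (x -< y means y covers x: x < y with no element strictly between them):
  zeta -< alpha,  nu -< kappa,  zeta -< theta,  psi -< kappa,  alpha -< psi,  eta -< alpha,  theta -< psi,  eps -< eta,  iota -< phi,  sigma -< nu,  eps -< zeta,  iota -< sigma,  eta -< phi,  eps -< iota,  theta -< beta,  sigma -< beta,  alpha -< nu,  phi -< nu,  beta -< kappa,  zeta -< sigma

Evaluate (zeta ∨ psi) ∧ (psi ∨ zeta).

psi

zeta ∨ psi = psi
psi ∨ zeta = psi
psi ∧ psi = psi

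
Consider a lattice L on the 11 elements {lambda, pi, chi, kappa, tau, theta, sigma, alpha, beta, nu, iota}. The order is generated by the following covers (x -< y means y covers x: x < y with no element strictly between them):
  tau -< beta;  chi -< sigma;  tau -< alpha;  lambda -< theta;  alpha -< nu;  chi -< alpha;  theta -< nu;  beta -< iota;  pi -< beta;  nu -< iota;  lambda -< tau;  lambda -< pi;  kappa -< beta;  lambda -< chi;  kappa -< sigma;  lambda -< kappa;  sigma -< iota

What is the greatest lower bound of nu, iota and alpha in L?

alpha

Common lower bounds of {nu, iota, alpha}: alpha, chi, lambda, tau.
The greatest among these is alpha.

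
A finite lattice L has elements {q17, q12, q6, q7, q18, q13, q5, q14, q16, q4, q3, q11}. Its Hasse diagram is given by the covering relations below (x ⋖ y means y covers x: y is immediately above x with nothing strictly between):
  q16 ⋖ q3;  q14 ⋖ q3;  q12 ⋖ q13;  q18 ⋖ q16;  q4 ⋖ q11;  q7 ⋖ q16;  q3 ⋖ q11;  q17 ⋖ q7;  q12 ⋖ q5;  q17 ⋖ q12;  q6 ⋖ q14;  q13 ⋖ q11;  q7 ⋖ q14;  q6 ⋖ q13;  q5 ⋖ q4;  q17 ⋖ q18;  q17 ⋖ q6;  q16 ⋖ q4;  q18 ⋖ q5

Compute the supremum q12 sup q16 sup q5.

Common upper bounds of {q12, q16, q5}: q11, q4.
The least among these is q4.

q4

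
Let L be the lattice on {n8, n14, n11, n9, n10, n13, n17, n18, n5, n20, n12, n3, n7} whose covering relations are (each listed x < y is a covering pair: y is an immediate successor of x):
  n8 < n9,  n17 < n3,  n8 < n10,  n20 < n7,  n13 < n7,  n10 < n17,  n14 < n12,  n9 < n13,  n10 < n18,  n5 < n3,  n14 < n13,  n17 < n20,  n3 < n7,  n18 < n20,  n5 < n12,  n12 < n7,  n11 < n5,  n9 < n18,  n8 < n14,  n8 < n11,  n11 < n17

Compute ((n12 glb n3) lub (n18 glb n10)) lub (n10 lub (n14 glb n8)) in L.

n3

n12 ∧ n3 = n5
n18 ∧ n10 = n10
n5 ∨ n10 = n3
n14 ∧ n8 = n8
n10 ∨ n8 = n10
n3 ∨ n10 = n3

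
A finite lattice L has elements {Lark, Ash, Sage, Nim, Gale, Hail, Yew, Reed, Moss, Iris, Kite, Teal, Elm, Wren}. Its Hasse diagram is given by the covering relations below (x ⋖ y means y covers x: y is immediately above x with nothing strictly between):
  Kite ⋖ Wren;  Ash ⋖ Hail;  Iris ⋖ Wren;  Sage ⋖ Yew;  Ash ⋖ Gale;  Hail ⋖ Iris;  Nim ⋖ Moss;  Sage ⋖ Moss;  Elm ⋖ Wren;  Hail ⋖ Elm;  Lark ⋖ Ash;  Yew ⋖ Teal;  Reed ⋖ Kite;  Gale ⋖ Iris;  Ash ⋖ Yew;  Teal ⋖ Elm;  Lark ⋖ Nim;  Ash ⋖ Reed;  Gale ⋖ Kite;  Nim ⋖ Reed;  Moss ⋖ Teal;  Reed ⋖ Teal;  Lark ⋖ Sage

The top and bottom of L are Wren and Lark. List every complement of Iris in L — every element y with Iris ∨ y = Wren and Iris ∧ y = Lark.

Need y with Iris ∨ y = Wren and Iris ∧ y = Lark.
Checking each element gives: Moss, Nim, Sage.

Moss, Nim, Sage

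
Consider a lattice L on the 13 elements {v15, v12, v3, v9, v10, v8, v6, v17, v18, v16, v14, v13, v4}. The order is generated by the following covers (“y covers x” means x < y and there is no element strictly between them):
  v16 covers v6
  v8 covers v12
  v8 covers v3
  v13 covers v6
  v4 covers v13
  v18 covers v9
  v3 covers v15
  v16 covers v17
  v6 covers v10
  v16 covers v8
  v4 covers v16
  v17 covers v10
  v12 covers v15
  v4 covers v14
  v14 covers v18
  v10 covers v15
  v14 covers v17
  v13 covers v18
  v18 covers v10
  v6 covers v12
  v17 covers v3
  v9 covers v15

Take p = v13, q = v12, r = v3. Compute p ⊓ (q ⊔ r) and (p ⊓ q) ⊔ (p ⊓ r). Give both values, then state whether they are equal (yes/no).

q ⊔ r = v8, so p ⊓ (q ⊔ r) = v13 ⊓ v8 = v12.
p ⊓ q = v12 and p ⊓ r = v15, so (p ⊓ q) ⊔ (p ⊓ r) = v12 ⊔ v15 = v12.
Equal: yes.

v12; v12; yes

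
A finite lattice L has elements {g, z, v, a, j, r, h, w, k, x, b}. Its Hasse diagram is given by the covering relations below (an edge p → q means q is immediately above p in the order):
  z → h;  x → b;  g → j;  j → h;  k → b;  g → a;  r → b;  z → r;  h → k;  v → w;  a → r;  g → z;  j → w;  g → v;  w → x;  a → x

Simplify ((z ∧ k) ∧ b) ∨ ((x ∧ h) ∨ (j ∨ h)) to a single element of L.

z ∧ k = z
z ∧ b = z
x ∧ h = j
j ∨ h = h
j ∨ h = h
z ∨ h = h

h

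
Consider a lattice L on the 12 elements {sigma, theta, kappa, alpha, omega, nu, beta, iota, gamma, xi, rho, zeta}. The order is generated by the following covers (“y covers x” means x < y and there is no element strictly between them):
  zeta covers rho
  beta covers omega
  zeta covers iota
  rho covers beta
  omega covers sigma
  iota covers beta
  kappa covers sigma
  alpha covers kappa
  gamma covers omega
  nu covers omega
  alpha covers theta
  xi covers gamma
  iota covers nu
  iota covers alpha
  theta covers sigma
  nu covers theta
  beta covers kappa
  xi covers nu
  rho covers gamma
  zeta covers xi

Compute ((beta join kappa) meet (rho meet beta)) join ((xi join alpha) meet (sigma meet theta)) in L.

beta ∨ kappa = beta
rho ∧ beta = beta
beta ∧ beta = beta
xi ∨ alpha = zeta
sigma ∧ theta = sigma
zeta ∧ sigma = sigma
beta ∨ sigma = beta

beta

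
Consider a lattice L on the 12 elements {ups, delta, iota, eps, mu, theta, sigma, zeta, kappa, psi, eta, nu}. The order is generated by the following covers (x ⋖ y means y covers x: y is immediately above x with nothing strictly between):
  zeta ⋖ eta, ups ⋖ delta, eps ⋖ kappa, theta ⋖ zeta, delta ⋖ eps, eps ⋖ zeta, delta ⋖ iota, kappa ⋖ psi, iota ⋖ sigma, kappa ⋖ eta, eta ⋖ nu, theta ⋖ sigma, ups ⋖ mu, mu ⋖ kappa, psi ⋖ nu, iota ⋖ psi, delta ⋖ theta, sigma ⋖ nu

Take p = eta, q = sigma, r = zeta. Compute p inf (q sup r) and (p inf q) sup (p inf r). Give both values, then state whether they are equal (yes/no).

q sup r = nu, so p inf (q sup r) = eta inf nu = eta.
p inf q = theta and p inf r = zeta, so (p inf q) sup (p inf r) = theta sup zeta = zeta.
Equal: no.

eta; zeta; no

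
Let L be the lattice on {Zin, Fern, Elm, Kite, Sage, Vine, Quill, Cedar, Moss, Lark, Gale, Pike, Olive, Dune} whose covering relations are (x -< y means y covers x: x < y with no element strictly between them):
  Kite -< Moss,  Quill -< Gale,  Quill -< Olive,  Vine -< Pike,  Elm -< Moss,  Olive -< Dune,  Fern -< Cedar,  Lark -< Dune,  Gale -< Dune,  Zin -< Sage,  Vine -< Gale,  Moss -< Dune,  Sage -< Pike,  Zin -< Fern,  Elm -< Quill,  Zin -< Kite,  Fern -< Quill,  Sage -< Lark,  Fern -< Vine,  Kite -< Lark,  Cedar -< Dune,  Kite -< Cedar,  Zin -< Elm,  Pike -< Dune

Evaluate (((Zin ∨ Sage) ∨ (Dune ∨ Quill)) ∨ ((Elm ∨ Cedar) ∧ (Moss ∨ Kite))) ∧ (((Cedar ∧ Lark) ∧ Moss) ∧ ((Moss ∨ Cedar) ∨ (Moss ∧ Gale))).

Kite

Zin ∨ Sage = Sage
Dune ∨ Quill = Dune
Sage ∨ Dune = Dune
Elm ∨ Cedar = Dune
Moss ∨ Kite = Moss
Dune ∧ Moss = Moss
Dune ∨ Moss = Dune
Cedar ∧ Lark = Kite
Kite ∧ Moss = Kite
Moss ∨ Cedar = Dune
Moss ∧ Gale = Elm
Dune ∨ Elm = Dune
Kite ∧ Dune = Kite
Dune ∧ Kite = Kite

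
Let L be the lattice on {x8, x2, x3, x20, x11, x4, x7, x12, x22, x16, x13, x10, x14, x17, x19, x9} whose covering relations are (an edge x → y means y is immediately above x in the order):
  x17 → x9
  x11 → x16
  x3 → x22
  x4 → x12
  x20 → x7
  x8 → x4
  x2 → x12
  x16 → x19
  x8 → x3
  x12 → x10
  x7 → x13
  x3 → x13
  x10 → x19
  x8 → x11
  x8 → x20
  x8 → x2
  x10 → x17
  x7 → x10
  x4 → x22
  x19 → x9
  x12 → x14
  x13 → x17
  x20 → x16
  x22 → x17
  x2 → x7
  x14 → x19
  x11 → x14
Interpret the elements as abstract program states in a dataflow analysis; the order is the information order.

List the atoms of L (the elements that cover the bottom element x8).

The atoms are exactly the elements that cover x8: x11, x2, x20, x3, x4.

x11, x2, x20, x3, x4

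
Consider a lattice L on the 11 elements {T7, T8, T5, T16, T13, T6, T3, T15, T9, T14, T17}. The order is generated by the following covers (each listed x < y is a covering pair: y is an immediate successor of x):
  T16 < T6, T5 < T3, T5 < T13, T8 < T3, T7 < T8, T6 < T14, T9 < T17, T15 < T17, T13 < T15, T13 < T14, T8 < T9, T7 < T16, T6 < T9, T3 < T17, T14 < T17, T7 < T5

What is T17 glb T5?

T5

Common lower bounds of {T17, T5}: T5, T7.
The greatest among these is T5.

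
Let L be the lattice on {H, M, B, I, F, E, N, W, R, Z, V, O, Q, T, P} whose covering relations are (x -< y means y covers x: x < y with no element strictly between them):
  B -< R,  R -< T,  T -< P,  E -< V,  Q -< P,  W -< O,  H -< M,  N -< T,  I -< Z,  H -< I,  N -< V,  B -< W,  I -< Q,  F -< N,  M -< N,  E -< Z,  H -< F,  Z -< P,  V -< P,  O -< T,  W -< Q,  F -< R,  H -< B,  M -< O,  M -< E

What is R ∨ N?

T

Common upper bounds of {R, N}: P, T.
The least among these is T.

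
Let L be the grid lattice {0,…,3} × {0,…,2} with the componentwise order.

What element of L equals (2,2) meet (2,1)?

(2,2) ∧ (2,1) = (2,1)

(2,1)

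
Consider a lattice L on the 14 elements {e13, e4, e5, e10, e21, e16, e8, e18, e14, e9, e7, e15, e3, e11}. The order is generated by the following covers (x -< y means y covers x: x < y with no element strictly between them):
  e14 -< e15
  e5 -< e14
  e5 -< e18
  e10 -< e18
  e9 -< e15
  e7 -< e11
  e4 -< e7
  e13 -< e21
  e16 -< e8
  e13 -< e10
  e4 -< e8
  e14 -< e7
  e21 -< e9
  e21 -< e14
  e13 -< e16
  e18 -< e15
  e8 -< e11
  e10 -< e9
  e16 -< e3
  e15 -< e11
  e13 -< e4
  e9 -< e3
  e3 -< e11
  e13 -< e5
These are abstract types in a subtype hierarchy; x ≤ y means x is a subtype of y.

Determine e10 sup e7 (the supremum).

Common upper bounds of {e10, e7}: e11.
The least among these is e11.

e11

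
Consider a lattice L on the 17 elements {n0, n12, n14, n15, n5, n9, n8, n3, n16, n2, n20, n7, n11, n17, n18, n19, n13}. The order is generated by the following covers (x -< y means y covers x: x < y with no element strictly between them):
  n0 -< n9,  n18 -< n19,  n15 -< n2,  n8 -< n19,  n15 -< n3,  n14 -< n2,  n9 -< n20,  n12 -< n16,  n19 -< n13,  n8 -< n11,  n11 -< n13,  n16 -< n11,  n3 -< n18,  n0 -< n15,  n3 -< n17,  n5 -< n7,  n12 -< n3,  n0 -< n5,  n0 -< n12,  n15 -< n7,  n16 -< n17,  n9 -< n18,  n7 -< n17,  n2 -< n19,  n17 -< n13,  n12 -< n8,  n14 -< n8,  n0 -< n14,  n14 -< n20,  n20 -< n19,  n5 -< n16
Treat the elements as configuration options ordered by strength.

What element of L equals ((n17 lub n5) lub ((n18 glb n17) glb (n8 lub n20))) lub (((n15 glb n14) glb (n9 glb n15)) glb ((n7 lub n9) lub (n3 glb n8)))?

n17

n17 ∨ n5 = n17
n18 ∧ n17 = n3
n8 ∨ n20 = n19
n3 ∧ n19 = n3
n17 ∨ n3 = n17
n15 ∧ n14 = n0
n9 ∧ n15 = n0
n0 ∧ n0 = n0
n7 ∨ n9 = n13
n3 ∧ n8 = n12
n13 ∨ n12 = n13
n0 ∧ n13 = n0
n17 ∨ n0 = n17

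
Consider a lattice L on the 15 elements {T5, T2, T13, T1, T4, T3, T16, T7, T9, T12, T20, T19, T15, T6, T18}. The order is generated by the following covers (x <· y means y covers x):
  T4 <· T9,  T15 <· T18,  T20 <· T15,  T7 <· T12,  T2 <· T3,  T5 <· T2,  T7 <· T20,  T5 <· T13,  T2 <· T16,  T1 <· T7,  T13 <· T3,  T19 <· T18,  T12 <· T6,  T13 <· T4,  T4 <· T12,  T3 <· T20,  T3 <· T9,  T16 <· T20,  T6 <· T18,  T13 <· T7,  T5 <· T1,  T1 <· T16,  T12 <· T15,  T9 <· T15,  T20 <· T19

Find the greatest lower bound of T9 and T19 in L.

Common lower bounds of {T9, T19}: T13, T2, T3, T5.
The greatest among these is T3.

T3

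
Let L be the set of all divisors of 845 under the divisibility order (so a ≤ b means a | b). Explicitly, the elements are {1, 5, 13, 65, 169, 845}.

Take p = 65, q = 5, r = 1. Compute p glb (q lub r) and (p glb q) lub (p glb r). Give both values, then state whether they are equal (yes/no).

5; 5; yes

q lub r = 5, so p glb (q lub r) = 65 glb 5 = 5.
p glb q = 5 and p glb r = 1, so (p glb q) lub (p glb r) = 5 lub 1 = 5.
Equal: yes.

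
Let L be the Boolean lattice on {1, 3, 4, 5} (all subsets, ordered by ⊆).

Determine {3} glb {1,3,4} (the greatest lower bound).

Under ⊆, meet is intersection: {3} ∩ {1,3,4} = {3}.

{3}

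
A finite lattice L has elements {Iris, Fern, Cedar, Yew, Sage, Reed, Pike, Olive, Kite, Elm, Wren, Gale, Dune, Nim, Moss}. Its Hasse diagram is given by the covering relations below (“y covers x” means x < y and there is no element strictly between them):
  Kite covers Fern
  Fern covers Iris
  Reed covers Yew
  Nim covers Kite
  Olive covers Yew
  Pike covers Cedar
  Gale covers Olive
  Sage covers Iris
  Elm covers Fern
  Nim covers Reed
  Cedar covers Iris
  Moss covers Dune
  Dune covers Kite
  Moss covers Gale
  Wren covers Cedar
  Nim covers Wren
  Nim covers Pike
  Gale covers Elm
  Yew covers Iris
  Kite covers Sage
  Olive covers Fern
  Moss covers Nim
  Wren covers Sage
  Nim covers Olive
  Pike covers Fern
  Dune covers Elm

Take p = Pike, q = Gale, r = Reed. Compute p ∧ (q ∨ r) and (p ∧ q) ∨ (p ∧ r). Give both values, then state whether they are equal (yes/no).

q ∨ r = Moss, so p ∧ (q ∨ r) = Pike ∧ Moss = Pike.
p ∧ q = Fern and p ∧ r = Iris, so (p ∧ q) ∨ (p ∧ r) = Fern ∨ Iris = Fern.
Equal: no.

Pike; Fern; no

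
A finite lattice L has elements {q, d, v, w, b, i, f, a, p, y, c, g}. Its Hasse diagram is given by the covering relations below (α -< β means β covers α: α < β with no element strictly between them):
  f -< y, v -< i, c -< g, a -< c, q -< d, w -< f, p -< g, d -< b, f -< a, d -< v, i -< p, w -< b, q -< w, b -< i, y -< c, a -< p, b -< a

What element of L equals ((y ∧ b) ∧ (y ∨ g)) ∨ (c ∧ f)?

f

y ∧ b = w
y ∨ g = g
w ∧ g = w
c ∧ f = f
w ∨ f = f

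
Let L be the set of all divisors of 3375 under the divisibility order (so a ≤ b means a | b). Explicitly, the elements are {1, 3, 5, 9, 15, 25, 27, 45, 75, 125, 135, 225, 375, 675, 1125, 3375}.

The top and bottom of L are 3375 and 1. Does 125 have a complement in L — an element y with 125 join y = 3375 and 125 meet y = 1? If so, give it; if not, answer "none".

Need y with 125 ∨ y = 3375 and 125 ∧ y = 1.
Checking each element gives: 27.

27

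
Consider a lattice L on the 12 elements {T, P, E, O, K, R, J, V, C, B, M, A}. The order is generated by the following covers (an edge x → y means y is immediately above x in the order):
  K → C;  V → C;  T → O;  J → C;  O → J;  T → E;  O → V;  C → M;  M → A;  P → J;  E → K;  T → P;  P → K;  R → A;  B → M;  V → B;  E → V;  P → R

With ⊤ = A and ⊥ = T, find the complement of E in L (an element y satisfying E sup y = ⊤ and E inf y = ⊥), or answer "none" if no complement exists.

R

Need y with E ∨ y = A and E ∧ y = T.
Checking each element gives: R.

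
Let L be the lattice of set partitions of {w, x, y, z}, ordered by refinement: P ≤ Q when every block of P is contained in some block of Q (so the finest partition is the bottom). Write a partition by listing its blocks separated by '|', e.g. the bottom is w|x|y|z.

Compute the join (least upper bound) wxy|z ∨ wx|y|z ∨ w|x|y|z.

wxy|z

Common upper bounds of {wxy|z, wx|y|z, w|x|y|z}: wxyz, wxy|z.
The least among these is wxy|z.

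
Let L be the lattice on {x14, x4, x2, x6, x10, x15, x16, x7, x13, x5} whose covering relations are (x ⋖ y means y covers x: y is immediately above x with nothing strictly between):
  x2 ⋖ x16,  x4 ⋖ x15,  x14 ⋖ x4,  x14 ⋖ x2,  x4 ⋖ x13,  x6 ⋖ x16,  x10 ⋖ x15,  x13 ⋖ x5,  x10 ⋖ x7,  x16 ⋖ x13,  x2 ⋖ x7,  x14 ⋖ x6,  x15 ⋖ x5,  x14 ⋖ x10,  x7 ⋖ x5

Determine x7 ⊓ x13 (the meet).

x2

Common lower bounds of {x7, x13}: x14, x2.
The greatest among these is x2.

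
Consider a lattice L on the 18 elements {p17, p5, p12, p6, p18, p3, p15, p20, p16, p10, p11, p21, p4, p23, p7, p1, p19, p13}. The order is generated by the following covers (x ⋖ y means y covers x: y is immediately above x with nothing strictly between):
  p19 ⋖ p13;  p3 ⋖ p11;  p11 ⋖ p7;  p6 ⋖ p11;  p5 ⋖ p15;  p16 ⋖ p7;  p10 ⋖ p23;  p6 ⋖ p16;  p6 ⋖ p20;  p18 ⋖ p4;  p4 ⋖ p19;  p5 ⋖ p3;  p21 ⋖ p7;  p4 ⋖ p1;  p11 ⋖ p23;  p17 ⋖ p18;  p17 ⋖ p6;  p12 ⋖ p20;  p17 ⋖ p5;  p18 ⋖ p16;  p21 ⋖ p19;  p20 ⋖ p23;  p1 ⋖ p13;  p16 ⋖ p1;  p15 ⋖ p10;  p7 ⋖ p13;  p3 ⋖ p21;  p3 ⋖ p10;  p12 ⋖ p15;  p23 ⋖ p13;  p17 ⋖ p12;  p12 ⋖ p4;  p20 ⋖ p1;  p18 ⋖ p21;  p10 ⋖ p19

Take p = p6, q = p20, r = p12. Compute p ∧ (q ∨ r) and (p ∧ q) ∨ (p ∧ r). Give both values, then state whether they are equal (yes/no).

p6; p6; yes

q ∨ r = p20, so p ∧ (q ∨ r) = p6 ∧ p20 = p6.
p ∧ q = p6 and p ∧ r = p17, so (p ∧ q) ∨ (p ∧ r) = p6 ∨ p17 = p6.
Equal: yes.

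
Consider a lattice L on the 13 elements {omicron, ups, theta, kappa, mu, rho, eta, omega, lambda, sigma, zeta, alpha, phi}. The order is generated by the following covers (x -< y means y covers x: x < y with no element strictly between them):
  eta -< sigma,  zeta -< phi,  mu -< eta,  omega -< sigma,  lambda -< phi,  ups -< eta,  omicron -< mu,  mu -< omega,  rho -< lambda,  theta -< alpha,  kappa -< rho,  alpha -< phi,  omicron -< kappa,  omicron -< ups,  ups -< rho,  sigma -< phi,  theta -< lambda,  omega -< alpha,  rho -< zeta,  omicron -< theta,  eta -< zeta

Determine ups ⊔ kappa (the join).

rho

Common upper bounds of {ups, kappa}: lambda, phi, rho, zeta.
The least among these is rho.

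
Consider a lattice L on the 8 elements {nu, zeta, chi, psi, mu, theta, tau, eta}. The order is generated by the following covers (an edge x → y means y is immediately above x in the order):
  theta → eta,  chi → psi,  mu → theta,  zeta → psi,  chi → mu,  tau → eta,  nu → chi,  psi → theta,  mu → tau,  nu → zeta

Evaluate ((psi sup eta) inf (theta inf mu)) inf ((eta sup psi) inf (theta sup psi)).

mu

psi ∨ eta = eta
theta ∧ mu = mu
eta ∧ mu = mu
eta ∨ psi = eta
theta ∨ psi = theta
eta ∧ theta = theta
mu ∧ theta = mu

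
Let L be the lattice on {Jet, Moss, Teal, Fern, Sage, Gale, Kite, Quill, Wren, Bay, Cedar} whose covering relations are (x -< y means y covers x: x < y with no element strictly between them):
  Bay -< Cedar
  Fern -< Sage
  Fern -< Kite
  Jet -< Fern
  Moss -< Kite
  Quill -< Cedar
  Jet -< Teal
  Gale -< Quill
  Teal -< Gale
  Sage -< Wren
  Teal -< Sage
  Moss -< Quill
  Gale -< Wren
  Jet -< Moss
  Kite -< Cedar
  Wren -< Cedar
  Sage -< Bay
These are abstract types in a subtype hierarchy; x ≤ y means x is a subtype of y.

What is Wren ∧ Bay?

Sage

Common lower bounds of {Wren, Bay}: Fern, Jet, Sage, Teal.
The greatest among these is Sage.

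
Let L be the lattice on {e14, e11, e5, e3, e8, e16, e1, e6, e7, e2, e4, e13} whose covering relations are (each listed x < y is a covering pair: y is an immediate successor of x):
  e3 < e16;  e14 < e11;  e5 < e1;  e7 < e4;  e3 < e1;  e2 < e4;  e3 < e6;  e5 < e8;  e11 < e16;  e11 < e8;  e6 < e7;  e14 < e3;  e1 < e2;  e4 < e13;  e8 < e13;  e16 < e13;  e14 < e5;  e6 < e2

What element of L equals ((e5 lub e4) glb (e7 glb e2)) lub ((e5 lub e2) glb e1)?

e2

e5 ∨ e4 = e4
e7 ∧ e2 = e6
e4 ∧ e6 = e6
e5 ∨ e2 = e2
e2 ∧ e1 = e1
e6 ∨ e1 = e2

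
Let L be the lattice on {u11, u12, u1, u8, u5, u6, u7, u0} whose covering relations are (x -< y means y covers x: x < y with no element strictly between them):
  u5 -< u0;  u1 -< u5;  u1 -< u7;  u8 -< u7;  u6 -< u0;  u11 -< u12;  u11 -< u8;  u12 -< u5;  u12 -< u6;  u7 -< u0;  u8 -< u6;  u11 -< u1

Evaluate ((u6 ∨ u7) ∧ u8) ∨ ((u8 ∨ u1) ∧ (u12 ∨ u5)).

u6 ∨ u7 = u0
u0 ∧ u8 = u8
u8 ∨ u1 = u7
u12 ∨ u5 = u5
u7 ∧ u5 = u1
u8 ∨ u1 = u7

u7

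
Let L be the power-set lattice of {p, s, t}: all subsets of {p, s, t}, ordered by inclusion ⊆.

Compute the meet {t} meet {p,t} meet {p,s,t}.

Under ⊆, meet is intersection: {t} ∩ {p,t} ∩ {p,s,t} = {t}.

{t}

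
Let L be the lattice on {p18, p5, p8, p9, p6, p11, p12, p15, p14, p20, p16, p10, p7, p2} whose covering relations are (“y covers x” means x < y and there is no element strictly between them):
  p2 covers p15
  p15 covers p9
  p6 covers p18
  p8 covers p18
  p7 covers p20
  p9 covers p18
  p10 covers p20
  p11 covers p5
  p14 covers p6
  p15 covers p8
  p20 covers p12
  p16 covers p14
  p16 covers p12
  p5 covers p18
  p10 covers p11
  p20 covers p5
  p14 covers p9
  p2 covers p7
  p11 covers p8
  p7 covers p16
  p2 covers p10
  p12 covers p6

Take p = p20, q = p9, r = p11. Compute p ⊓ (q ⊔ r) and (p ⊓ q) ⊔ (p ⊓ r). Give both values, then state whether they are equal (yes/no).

q ⊔ r = p2, so p ⊓ (q ⊔ r) = p20 ⊓ p2 = p20.
p ⊓ q = p18 and p ⊓ r = p5, so (p ⊓ q) ⊔ (p ⊓ r) = p18 ⊔ p5 = p5.
Equal: no.

p20; p5; no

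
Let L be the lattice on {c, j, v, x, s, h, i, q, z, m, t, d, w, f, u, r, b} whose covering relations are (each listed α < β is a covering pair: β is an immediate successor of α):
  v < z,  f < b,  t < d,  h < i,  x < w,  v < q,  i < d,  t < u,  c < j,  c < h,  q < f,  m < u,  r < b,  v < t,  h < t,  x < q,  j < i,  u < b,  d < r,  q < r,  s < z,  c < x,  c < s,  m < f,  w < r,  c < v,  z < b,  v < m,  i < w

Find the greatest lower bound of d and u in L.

Common lower bounds of {d, u}: c, h, t, v.
The greatest among these is t.

t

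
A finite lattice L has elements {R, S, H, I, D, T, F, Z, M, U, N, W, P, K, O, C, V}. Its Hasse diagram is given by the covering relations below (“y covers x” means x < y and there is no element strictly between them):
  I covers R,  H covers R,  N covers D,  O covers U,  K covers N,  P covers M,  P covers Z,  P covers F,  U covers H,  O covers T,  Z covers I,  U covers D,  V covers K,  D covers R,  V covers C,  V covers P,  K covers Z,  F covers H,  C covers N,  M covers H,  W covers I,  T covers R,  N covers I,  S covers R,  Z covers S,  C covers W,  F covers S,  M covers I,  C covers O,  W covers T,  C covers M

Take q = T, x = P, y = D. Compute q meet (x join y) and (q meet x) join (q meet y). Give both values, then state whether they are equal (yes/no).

T; R; no

x join y = V, so q meet (x join y) = T meet V = T.
q meet x = R and q meet y = R, so (q meet x) join (q meet y) = R join R = R.
Equal: no.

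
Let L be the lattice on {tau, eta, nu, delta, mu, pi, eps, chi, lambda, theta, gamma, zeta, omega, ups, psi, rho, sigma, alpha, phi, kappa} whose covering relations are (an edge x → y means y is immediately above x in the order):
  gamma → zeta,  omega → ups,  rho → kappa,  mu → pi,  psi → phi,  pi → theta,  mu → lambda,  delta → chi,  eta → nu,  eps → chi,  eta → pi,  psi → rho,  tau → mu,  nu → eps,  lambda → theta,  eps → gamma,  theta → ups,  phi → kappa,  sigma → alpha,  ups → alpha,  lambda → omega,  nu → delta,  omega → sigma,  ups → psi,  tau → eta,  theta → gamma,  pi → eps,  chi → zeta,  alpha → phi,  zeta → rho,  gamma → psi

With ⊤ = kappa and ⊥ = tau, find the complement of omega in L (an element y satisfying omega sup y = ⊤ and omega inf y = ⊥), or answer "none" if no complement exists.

none

For every candidate y, either omega ∨ y ≠ kappa or omega ∧ y ≠ tau; no complement exists.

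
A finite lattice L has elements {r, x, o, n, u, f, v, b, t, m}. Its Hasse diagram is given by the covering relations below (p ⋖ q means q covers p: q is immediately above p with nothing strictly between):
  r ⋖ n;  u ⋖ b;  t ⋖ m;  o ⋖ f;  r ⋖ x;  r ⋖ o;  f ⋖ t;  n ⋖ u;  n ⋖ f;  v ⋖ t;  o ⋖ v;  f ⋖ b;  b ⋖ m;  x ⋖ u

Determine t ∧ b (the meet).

f

Common lower bounds of {t, b}: f, n, o, r.
The greatest among these is f.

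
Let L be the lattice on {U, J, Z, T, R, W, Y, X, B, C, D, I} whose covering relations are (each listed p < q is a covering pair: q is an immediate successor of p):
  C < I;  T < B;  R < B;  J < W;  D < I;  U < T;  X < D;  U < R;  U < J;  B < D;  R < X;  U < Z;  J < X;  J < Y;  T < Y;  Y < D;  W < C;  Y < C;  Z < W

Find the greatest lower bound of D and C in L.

Y

Common lower bounds of {D, C}: J, T, U, Y.
The greatest among these is Y.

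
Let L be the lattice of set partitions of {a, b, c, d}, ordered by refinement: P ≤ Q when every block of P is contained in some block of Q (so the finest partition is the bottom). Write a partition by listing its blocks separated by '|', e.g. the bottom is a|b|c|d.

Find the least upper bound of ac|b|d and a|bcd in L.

The join of ac|b|d and a|bcd merges any blocks that overlap across the partitions, giving abcd.

abcd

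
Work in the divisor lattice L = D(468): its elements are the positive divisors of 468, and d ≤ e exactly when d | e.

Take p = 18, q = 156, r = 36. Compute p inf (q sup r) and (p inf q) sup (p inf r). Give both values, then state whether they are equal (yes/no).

18; 18; yes

q sup r = 468, so p inf (q sup r) = 18 inf 468 = 18.
p inf q = 6 and p inf r = 18, so (p inf q) sup (p inf r) = 6 sup 18 = 18.
Equal: yes.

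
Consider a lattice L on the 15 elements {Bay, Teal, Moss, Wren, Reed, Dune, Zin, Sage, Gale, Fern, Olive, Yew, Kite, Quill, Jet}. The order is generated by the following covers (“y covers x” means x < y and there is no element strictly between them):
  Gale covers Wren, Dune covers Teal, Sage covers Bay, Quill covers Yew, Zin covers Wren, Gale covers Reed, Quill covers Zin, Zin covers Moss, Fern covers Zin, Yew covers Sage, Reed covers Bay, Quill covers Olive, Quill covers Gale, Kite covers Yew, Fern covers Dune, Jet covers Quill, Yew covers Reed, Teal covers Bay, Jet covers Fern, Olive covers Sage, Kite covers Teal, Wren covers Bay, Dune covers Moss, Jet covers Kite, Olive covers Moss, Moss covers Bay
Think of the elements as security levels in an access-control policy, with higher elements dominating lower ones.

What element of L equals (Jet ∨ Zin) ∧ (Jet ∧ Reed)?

Jet ∨ Zin = Jet
Jet ∧ Reed = Reed
Jet ∧ Reed = Reed

Reed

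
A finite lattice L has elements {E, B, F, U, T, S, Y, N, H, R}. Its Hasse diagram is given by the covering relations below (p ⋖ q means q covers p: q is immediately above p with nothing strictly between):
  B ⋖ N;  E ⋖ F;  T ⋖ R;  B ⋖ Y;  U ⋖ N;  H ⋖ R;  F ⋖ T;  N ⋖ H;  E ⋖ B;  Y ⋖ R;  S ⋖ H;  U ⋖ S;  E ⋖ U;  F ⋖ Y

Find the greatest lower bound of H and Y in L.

B

Common lower bounds of {H, Y}: B, E.
The greatest among these is B.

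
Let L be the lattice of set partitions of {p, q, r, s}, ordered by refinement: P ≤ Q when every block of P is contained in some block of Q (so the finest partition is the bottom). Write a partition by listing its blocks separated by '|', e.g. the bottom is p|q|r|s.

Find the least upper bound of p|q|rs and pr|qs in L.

pqrs

Common upper bounds of {p|q|rs, pr|qs}: pqrs.
The least among these is pqrs.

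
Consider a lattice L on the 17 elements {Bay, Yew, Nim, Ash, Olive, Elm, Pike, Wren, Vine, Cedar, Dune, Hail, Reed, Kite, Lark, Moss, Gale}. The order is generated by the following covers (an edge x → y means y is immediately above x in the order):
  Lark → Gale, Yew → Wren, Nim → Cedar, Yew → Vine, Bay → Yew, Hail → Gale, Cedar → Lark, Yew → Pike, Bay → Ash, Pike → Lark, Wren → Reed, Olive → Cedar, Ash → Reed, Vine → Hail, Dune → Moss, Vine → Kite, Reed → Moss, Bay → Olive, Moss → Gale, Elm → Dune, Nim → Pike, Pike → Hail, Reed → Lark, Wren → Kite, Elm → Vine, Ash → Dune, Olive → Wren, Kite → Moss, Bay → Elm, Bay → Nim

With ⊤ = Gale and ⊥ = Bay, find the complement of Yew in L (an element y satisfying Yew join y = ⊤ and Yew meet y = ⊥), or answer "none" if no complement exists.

none

For every candidate y, either Yew ∨ y ≠ Gale or Yew ∧ y ≠ Bay; no complement exists.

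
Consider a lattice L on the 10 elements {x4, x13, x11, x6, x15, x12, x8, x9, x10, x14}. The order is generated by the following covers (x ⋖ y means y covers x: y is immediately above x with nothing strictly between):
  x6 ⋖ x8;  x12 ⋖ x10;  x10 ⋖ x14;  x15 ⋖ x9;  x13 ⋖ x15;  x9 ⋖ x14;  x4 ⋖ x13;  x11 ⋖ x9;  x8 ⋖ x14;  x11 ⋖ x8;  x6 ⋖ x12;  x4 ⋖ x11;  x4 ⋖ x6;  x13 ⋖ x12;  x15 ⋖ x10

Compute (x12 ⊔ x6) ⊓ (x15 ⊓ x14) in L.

x12 ∨ x6 = x12
x15 ∧ x14 = x15
x12 ∧ x15 = x13

x13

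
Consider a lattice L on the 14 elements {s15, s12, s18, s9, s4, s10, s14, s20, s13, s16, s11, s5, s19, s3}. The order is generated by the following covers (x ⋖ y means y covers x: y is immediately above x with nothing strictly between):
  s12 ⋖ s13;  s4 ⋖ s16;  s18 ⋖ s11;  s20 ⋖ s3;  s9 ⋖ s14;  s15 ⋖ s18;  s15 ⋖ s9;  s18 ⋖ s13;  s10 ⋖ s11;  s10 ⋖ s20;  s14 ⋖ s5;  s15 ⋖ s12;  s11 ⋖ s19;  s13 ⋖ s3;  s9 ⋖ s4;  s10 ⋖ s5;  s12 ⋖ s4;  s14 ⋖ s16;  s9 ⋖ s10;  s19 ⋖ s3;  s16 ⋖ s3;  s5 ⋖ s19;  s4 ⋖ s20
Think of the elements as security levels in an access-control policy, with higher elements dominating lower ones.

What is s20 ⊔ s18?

s3

Common upper bounds of {s20, s18}: s3.
The least among these is s3.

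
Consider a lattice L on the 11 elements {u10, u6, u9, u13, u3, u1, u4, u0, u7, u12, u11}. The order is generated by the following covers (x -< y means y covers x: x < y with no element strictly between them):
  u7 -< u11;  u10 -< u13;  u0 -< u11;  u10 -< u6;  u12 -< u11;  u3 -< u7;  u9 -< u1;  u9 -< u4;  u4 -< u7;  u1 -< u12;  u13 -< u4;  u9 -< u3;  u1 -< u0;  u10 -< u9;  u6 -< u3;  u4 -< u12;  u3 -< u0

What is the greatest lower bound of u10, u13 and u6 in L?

u10

Common lower bounds of {u10, u13, u6}: u10.
The greatest among these is u10.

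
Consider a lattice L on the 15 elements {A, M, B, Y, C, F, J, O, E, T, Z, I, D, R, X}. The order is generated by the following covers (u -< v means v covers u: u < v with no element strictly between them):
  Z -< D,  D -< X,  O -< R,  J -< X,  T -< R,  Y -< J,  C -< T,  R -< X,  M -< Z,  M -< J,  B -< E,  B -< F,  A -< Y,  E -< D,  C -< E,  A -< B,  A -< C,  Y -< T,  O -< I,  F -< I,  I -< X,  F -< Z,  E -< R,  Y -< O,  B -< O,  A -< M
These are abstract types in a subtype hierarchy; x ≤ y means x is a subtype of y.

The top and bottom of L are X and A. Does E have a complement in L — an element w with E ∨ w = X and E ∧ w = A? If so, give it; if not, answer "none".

Need w with E ∨ w = X and E ∧ w = A.
Checking each element gives: J.

J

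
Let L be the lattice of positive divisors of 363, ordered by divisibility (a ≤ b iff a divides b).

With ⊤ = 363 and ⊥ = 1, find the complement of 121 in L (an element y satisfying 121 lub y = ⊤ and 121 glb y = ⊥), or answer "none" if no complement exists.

Need y with 121 ∨ y = 363 and 121 ∧ y = 1.
Checking each element gives: 3.

3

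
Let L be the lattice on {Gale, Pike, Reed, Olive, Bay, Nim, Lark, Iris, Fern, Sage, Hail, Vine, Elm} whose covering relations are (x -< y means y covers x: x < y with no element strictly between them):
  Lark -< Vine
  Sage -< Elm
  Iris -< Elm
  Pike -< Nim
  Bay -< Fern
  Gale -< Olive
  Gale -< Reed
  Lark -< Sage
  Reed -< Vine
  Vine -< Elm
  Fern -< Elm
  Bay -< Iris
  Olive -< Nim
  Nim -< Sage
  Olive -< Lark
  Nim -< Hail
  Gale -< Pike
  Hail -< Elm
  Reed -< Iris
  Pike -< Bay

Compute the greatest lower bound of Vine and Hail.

Olive

Common lower bounds of {Vine, Hail}: Gale, Olive.
The greatest among these is Olive.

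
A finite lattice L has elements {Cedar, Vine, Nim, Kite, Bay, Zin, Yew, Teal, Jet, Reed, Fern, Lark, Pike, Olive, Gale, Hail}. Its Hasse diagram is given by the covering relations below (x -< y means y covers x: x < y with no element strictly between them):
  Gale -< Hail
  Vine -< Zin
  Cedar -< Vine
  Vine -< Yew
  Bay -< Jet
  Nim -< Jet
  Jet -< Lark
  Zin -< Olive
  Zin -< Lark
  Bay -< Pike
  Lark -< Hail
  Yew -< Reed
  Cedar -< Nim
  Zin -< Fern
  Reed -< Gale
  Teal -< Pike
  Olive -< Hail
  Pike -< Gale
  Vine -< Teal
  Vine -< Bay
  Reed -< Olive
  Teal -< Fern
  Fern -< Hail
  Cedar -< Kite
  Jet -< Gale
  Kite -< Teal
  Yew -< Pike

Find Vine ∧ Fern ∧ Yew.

Vine

Common lower bounds of {Vine, Fern, Yew}: Cedar, Vine.
The greatest among these is Vine.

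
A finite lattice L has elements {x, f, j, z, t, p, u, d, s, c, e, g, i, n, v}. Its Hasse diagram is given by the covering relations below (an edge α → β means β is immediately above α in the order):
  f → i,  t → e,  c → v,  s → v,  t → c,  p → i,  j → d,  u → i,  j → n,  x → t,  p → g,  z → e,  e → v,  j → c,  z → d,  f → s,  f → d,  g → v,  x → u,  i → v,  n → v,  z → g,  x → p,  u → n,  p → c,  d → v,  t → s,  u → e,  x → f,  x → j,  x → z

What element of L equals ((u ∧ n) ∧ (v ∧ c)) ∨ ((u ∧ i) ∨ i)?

i

u ∧ n = u
v ∧ c = c
u ∧ c = x
u ∧ i = u
u ∨ i = i
x ∨ i = i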